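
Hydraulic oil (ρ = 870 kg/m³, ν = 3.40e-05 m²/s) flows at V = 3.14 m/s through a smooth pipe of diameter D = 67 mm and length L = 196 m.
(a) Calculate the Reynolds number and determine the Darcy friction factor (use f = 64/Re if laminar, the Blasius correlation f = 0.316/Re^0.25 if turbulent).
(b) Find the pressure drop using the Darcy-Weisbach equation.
(a) Re = V·D/ν = 3.14·0.067/3.40e-05 = 6187.6 → turbulent (Re > 4000); f = 0.316/Re^0.25 = 0.316/6187.6^0.25 = 0.035629
(b) Darcy-Weisbach: ΔP = f·(L/D)·½ρV²/1000 = 0.035629·(196/0.067)·½·870·3.14²/1000 = 447 kPa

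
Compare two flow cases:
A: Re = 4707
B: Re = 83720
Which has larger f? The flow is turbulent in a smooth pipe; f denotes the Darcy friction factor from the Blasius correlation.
f(A) = 0.03815, f(B) = 0.01858. Answer: A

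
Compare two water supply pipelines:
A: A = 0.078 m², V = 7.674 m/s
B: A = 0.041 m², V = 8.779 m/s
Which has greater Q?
Q(A) = 598.6 L/s, Q(B) = 359.9 L/s. Answer: A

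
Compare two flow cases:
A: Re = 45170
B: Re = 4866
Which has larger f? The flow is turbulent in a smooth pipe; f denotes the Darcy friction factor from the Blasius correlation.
f(A) = 0.02168, f(B) = 0.03784. Answer: B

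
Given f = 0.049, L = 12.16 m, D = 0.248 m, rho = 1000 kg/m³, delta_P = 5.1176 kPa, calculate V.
Formula: \Delta P = f \frac{L}{D} \frac{\rho V^2}{2}
Substituting knowns: 5.1176 = 0.049·(12.16/0.248)·0.5·1000·V²/1000
Solving for V: V = √((5.1176·1000)/(0.049·(12.16/0.248)·0.5·1000)) = 2.064 m/s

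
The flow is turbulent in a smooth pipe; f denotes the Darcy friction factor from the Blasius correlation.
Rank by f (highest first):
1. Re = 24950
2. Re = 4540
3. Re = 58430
Case 1: f = 0.02514
Case 2: f = 0.0385
Case 3: f = 0.02032
Ranking (highest first): 2, 1, 3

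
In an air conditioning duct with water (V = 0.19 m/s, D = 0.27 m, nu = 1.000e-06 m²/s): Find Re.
Formula: Re = \frac{V D}{\nu}
Re = 0.19·0.27/1.000e-06 = 51300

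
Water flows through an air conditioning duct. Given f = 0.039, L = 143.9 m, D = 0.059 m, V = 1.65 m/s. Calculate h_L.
Formula: h_L = f \frac{L}{D} \frac{V^2}{2g}
h_L = 0.039·(143.9/0.059)·1.65²/(2·9.81) = 13.2 m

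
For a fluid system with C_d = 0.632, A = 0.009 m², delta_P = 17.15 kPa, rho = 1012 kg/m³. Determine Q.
Formula: Q = C_d A \sqrt{\frac{2 \Delta P}{\rho}}
Q = 0.632·0.009·√(2·(17.15·1000)/1012)·1000 = 33.11 L/s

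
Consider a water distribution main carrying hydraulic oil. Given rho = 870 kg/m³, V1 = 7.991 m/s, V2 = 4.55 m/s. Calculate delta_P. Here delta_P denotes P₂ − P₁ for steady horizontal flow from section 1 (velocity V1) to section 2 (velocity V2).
Formula: \Delta P = \frac{1}{2} \rho (V_1^2 - V_2^2)
delta_P = 0.5·870·(7.991² − 4.55²)/1000 = 18.77 kPa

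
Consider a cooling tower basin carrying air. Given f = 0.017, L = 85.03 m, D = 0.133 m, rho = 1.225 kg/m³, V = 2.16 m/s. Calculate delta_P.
Formula: \Delta P = f \frac{L}{D} \frac{\rho V^2}{2}
delta_P = 0.017·(85.03/0.133)·0.5·1.225·2.16²/1000 = 0.03106 kPa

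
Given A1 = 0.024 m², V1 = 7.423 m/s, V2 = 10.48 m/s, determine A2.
Formula: V_2 = \frac{A_1 V_1}{A_2}
Substituting knowns: 10.48 = 0.024·7.423/A2
Solving for A2: A2 = 0.024·7.423/10.48 = 0.017 m²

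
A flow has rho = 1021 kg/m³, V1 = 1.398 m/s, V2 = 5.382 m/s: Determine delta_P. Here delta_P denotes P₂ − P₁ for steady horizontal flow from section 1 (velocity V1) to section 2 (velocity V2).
Formula: \Delta P = \frac{1}{2} \rho (V_1^2 - V_2^2)
delta_P = 0.5·1021·(1.398² − 5.382²)/1000 = -13.79 kPa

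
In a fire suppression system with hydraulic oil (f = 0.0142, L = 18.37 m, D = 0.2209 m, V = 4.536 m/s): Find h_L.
Formula: h_L = f \frac{L}{D} \frac{V^2}{2g}
h_L = 0.0142·(18.37/0.2209)·4.536²/(2·9.81) = 1.238 m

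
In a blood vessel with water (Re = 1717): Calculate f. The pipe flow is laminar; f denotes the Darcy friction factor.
Formula: f = \frac{64}{Re}
f = 64/1717 = 0.03727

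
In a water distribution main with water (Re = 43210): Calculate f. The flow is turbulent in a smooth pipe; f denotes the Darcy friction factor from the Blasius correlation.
Formula: f = \frac{0.316}{Re^{0.25}}
f = 0.316/43210^0.25 = 0.02192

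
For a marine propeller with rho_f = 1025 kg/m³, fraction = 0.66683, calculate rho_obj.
Formula: f_{sub} = \frac{\rho_{obj}}{\rho_f}
Substituting knowns: 0.66683 = rho_obj/1025
Solving for rho_obj: rho_obj = 0.66683·1025 = 683.5 kg/m³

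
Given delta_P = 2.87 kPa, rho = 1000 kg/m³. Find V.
Formula: V = \sqrt{\frac{2 \Delta P}{\rho}}
V = √(2·(2.87·1000)/1000) = 2.396 m/s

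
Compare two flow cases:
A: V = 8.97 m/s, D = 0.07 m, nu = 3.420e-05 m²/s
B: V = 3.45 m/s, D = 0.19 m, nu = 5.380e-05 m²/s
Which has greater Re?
Re(A) = 18360, Re(B) = 12184. Answer: A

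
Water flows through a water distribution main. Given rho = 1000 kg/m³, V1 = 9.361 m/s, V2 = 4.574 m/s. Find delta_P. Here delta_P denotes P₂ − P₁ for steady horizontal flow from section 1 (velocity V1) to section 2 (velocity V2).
Formula: \Delta P = \frac{1}{2} \rho (V_1^2 - V_2^2)
delta_P = 0.5·1000·(9.361² − 4.574²)/1000 = 33.35 kPa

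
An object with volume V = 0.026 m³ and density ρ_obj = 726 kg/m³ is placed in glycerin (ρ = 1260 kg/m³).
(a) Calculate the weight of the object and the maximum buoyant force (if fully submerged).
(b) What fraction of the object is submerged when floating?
(a) W=rho_obj*g*V=726*9.81*0.026=185.2 N; F_B(max)=rho*g*V=1260*9.81*0.026=321.4 N
(b) Floating fraction=rho_obj/rho=726/1260=0.576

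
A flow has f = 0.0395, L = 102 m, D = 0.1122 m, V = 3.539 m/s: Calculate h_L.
Formula: h_L = f \frac{L}{D} \frac{V^2}{2g}
h_L = 0.0395·(102/0.1122)·3.539²/(2·9.81) = 22.92 m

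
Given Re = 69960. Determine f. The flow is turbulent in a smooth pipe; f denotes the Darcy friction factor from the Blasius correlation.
Formula: f = \frac{0.316}{Re^{0.25}}
f = 0.316/69960^0.25 = 0.01943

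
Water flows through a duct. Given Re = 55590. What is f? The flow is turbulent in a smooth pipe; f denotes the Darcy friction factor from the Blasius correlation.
Formula: f = \frac{0.316}{Re^{0.25}}
f = 0.316/55590^0.25 = 0.02058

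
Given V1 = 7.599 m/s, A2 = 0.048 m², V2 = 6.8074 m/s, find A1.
Formula: V_2 = \frac{A_1 V_1}{A_2}
Substituting knowns: 6.8074 = A1·7.599/0.048
Solving for A1: A1 = 6.8074·0.048/7.599 = 0.043 m²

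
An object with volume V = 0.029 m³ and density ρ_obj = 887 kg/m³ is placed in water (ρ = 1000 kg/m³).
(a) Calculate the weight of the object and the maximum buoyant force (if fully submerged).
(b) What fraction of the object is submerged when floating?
(a) W=rho_obj*g*V=887*9.81*0.029=252.3 N; F_B(max)=rho*g*V=1000*9.81*0.029=284.5 N
(b) Floating fraction=rho_obj/rho=887/1000=0.887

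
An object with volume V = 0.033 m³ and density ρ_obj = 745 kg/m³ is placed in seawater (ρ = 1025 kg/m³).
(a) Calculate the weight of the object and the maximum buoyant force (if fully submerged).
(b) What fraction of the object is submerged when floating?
(a) W=rho_obj*g*V=745*9.81*0.033=241.2 N; F_B(max)=rho*g*V=1025*9.81*0.033=331.8 N
(b) Floating fraction=rho_obj/rho=745/1025=0.727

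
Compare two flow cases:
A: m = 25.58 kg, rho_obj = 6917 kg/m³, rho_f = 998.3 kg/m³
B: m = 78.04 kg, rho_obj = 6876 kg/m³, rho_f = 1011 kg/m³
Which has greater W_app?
W_app(A) = 214.7 N, W_app(B) = 653 N. Answer: B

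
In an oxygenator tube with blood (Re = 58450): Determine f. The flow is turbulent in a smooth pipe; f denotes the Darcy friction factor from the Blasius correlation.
Formula: f = \frac{0.316}{Re^{0.25}}
f = 0.316/58450^0.25 = 0.02032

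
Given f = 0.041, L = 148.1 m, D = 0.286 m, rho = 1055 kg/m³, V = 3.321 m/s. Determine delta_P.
Formula: \Delta P = f \frac{L}{D} \frac{\rho V^2}{2}
delta_P = 0.041·(148.1/0.286)·0.5·1055·3.321²/1000 = 123.5 kPa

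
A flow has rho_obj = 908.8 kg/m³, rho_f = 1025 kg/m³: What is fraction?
Formula: f_{sub} = \frac{\rho_{obj}}{\rho_f}
fraction = 908.8/1025 = 0.8866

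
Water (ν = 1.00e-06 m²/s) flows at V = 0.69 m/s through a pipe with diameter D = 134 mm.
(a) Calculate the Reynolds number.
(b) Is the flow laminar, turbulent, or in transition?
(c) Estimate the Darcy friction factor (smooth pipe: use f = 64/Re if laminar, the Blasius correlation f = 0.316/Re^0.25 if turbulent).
(a) Re = V·D/ν = 0.69·0.134/1.00e-06 = 92460
(b) Flow regime: turbulent (Re > 4000)
(c) Friction factor: f = 0.316/Re^0.25 = 0.316/92460^0.25 = 0.01812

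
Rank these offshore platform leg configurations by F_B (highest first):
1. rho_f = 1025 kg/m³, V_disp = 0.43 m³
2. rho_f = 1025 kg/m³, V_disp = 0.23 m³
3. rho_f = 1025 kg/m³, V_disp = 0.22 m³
Case 1: F_B = 4324 N
Case 2: F_B = 2313 N
Case 3: F_B = 2212 N
Ranking (highest first): 1, 2, 3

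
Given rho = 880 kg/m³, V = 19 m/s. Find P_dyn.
Formula: P_{dyn} = \frac{1}{2} \rho V^2
P_dyn = 0.5·880·19²/1000 = 158.8 kPa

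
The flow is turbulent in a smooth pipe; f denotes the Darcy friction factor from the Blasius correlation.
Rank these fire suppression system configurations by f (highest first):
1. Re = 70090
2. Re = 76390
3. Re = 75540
Case 1: f = 0.01942
Case 2: f = 0.01901
Case 3: f = 0.01906
Ranking (highest first): 1, 3, 2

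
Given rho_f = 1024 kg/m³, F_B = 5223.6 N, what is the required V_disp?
Formula: F_B = \rho_f g V_{disp}
Substituting knowns: 5223.6 = 1024·9.81·V_disp
Solving for V_disp: V_disp = 5223.6/(1024·9.81) = 0.52 m³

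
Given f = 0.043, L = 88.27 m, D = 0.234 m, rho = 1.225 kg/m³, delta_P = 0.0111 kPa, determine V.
Formula: \Delta P = f \frac{L}{D} \frac{\rho V^2}{2}
Substituting knowns: 0.0111 = 0.043·(88.27/0.234)·0.5·1.225·V²/1000
Solving for V: V = √((0.0111·1000)/(0.043·(88.27/0.234)·0.5·1.225)) = 1.057 m/s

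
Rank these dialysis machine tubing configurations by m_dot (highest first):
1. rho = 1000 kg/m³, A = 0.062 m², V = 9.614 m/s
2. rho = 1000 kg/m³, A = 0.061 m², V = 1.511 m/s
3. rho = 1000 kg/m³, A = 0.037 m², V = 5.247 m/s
Case 1: m_dot = 596.1 kg/s
Case 2: m_dot = 92.17 kg/s
Case 3: m_dot = 194.1 kg/s
Ranking (highest first): 1, 3, 2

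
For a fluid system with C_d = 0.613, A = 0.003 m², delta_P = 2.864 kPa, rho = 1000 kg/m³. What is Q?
Formula: Q = C_d A \sqrt{\frac{2 \Delta P}{\rho}}
Q = 0.613·0.003·√(2·(2.864·1000)/1000)·1000 = 4.401 L/s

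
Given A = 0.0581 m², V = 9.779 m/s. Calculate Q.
Formula: Q = A V
Q = 0.0581·9.779·1000 = 568.2 L/s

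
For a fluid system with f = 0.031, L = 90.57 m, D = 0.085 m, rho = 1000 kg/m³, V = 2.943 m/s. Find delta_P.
Formula: \Delta P = f \frac{L}{D} \frac{\rho V^2}{2}
delta_P = 0.031·(90.57/0.085)·0.5·1000·2.943²/1000 = 143 kPa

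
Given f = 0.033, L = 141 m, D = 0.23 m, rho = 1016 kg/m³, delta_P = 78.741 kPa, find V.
Formula: \Delta P = f \frac{L}{D} \frac{\rho V^2}{2}
Substituting knowns: 78.741 = 0.033·(141/0.23)·0.5·1016·V²/1000
Solving for V: V = √((78.741·1000)/(0.033·(141/0.23)·0.5·1016)) = 2.768 m/s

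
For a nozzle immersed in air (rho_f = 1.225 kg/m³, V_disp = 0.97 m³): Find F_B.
Formula: F_B = \rho_f g V_{disp}
F_B = 1.225·9.81·0.97 = 11.66 N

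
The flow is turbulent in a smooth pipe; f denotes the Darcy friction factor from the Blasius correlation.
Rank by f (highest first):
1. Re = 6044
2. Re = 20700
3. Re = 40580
Case 1: f = 0.03584
Case 2: f = 0.02634
Case 3: f = 0.02226
Ranking (highest first): 1, 2, 3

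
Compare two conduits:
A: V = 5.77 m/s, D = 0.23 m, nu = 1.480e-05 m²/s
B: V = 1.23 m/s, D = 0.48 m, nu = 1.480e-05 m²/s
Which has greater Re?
Re(A) = 89669, Re(B) = 39892. Answer: A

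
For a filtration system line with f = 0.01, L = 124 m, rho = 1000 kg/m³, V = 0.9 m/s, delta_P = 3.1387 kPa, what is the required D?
Formula: \Delta P = f \frac{L}{D} \frac{\rho V^2}{2}
Substituting knowns: 3.1387 = 0.01·(124/D)·0.5·1000·0.9²/1000
Solving for D: D = 0.01·124·0.5·1000·0.9²/(3.1387·1000) = 0.16 m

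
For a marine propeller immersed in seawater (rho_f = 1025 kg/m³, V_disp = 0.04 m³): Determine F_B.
Formula: F_B = \rho_f g V_{disp}
F_B = 1025·9.81·0.04 = 402.2 N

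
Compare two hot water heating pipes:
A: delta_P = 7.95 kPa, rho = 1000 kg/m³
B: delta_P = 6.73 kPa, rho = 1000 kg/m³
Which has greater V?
V(A) = 3.987 m/s, V(B) = 3.669 m/s. Answer: A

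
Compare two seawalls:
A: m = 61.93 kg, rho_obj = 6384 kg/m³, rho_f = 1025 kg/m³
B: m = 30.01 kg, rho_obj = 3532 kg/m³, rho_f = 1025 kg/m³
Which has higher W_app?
W_app(A) = 510 N, W_app(B) = 209 N. Answer: A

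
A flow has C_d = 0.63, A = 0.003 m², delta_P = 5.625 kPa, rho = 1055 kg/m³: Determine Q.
Formula: Q = C_d A \sqrt{\frac{2 \Delta P}{\rho}}
Q = 0.63·0.003·√(2·(5.625·1000)/1055)·1000 = 6.172 L/s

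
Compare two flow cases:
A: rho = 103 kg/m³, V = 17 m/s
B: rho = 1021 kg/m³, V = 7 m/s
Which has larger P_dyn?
P_dyn(A) = 14.88 kPa, P_dyn(B) = 25.01 kPa. Answer: B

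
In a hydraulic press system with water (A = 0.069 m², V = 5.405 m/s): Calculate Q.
Formula: Q = A V
Q = 0.069·5.405·1000 = 372.9 L/s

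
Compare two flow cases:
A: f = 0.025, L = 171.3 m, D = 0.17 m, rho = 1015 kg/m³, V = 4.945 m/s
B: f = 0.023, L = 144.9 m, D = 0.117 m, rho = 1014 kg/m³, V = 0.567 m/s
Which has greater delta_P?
delta_P(A) = 312.6 kPa, delta_P(B) = 4.643 kPa. Answer: A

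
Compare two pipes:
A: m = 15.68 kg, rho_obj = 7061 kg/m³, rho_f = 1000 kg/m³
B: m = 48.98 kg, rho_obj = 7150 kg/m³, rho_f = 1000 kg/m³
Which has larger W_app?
W_app(A) = 132 N, W_app(B) = 413.3 N. Answer: B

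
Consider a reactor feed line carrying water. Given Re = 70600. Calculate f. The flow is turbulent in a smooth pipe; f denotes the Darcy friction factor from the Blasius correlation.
Formula: f = \frac{0.316}{Re^{0.25}}
f = 0.316/70600^0.25 = 0.01939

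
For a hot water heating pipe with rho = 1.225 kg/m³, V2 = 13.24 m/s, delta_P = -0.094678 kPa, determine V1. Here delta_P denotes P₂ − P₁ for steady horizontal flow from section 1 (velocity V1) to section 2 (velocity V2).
Formula: \Delta P = \frac{1}{2} \rho (V_1^2 - V_2^2)
Substituting knowns: -0.094678 = 0.5·1.225·(V1² − 13.24²)/1000
Solving for V1: V1 = √(13.24² + 2·(-0.094678·1000)/1.225) = 4.552 m/s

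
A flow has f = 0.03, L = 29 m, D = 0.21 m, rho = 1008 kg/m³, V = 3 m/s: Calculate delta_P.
Formula: \Delta P = f \frac{L}{D} \frac{\rho V^2}{2}
delta_P = 0.03·(29/0.21)·0.5·1008·3²/1000 = 18.79 kPa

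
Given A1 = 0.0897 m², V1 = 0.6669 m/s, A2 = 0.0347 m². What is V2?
Formula: V_2 = \frac{A_1 V_1}{A_2}
V2 = 0.0897·0.6669/0.0347 = 1.724 m/s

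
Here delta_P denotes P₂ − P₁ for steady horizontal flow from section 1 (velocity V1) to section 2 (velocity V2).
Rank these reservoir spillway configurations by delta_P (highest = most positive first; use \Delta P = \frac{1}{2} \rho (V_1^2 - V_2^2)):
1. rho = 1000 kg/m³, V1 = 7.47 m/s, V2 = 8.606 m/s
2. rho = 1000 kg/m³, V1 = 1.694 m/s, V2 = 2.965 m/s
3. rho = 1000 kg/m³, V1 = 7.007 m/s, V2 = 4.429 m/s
Case 1: delta_P = -9.131 kPa
Case 2: delta_P = -2.961 kPa
Case 3: delta_P = 14.74 kPa
Ranking (highest first): 3, 2, 1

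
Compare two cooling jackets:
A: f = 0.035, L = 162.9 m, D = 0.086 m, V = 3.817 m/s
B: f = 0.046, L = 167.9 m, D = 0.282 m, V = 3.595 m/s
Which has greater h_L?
h_L(A) = 49.23 m, h_L(B) = 18.04 m. Answer: A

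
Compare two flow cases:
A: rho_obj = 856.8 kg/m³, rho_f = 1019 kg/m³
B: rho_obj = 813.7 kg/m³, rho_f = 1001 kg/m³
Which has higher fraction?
fraction(A) = 0.8408, fraction(B) = 0.8129. Answer: A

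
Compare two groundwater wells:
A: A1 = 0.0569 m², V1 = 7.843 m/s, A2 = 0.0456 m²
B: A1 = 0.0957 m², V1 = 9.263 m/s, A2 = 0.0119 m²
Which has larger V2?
V2(A) = 9.787 m/s, V2(B) = 74.49 m/s. Answer: B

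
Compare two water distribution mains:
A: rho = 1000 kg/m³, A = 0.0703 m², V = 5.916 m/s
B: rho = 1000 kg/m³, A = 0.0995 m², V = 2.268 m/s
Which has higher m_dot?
m_dot(A) = 415.9 kg/s, m_dot(B) = 225.7 kg/s. Answer: A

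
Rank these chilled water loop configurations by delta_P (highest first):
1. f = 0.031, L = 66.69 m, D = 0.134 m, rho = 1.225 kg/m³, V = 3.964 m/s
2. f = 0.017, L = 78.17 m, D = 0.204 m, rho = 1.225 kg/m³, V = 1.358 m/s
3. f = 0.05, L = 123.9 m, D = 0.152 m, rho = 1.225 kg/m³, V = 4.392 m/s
Case 1: delta_P = 0.1485 kPa
Case 2: delta_P = 0.007358 kPa
Case 3: delta_P = 0.4815 kPa
Ranking (highest first): 3, 1, 2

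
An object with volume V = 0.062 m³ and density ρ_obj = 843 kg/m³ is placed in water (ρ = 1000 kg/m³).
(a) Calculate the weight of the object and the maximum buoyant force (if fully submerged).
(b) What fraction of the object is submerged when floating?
(a) W=rho_obj*g*V=843*9.81*0.062=512.7 N; F_B(max)=rho*g*V=1000*9.81*0.062=608.2 N
(b) Floating fraction=rho_obj/rho=843/1000=0.843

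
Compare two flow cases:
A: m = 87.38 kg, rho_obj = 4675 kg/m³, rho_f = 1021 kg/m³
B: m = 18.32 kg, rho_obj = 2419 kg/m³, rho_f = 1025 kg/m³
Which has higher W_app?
W_app(A) = 670 N, W_app(B) = 103.6 N. Answer: A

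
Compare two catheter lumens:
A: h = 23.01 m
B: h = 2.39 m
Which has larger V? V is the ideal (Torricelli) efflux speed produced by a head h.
V(A) = 21.25 m/s, V(B) = 6.848 m/s. Answer: A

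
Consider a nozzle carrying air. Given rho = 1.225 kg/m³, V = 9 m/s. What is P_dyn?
Formula: P_{dyn} = \frac{1}{2} \rho V^2
P_dyn = 0.5·1.225·9²/1000 = 0.04961 kPa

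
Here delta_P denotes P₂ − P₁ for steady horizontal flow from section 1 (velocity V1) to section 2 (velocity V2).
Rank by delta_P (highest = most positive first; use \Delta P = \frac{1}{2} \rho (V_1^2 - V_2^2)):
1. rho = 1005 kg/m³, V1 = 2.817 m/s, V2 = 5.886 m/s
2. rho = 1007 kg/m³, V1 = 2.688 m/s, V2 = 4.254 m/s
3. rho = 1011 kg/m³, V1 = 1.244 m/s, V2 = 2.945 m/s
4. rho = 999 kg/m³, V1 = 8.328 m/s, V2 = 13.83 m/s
Case 1: delta_P = -13.42 kPa
Case 2: delta_P = -5.474 kPa
Case 3: delta_P = -3.602 kPa
Case 4: delta_P = -60.9 kPa
Ranking (highest first): 3, 2, 1, 4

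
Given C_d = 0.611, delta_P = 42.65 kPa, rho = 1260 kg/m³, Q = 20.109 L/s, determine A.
Formula: Q = C_d A \sqrt{\frac{2 \Delta P}{\rho}}
Substituting knowns: 20.109 = 0.611·A·√(2·(42.65·1000)/1260)·1000
Solving for A: A = (20.109/1000)/(0.611·√(2·(42.65·1000)/1260)) = 0.004 m²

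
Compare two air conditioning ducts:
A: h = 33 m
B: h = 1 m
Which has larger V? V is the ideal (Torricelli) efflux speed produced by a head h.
V(A) = 25.45 m/s, V(B) = 4.429 m/s. Answer: A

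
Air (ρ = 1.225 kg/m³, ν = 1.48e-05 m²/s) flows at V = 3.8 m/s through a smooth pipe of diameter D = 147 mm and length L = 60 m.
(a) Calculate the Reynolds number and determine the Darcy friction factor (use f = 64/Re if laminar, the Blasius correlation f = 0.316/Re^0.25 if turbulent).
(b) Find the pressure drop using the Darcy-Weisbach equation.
(a) Re = V·D/ν = 3.8·0.147/1.48e-05 = 37743 → turbulent (Re > 4000); f = 0.316/Re^0.25 = 0.316/37743^0.25 = 0.022671
(b) Darcy-Weisbach: ΔP = f·(L/D)·½ρV²/1000 = 0.022671·(60/0.147)·½·1.225·3.8²/1000 = 0.08184 kPa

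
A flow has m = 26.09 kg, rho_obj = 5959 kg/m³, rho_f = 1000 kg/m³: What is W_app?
Formula: W_{app} = mg\left(1 - \frac{\rho_f}{\rho_{obj}}\right)
W_app = 26.09·9.81·(1 − 1000/5959) = 213 N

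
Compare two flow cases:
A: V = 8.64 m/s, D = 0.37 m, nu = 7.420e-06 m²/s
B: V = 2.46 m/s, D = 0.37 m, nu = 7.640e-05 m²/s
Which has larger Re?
Re(A) = 430836, Re(B) = 11914. Answer: A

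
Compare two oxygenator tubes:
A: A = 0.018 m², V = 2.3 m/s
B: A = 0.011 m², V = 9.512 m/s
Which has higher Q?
Q(A) = 41.4 L/s, Q(B) = 104.6 L/s. Answer: B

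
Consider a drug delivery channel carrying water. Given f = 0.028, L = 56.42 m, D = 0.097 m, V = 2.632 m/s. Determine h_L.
Formula: h_L = f \frac{L}{D} \frac{V^2}{2g}
h_L = 0.028·(56.42/0.097)·2.632²/(2·9.81) = 5.75 m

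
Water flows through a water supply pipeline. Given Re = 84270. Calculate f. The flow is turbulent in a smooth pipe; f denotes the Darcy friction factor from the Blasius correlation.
Formula: f = \frac{0.316}{Re^{0.25}}
f = 0.316/84270^0.25 = 0.01855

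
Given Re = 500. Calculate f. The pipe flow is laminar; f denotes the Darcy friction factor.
Formula: f = \frac{64}{Re}
f = 64/500 = 0.128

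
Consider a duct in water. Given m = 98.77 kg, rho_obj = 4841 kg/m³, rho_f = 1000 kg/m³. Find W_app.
Formula: W_{app} = mg\left(1 - \frac{\rho_f}{\rho_{obj}}\right)
W_app = 98.77·9.81·(1 − 1000/4841) = 768.8 N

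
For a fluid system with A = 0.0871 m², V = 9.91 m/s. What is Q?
Formula: Q = A V
Q = 0.0871·9.91·1000 = 863.2 L/s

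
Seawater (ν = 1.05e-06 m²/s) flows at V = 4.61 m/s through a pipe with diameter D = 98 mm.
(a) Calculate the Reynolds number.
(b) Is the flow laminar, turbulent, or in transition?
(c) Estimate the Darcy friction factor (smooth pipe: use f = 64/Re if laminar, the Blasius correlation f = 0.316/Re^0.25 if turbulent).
(a) Re = V·D/ν = 4.61·0.098/1.05e-06 = 430270
(b) Flow regime: turbulent (Re > 4000)
(c) Friction factor: f = 0.316/Re^0.25 = 0.316/430270^0.25 = 0.01234 (Blasius is strictly valid for Re ≲ 1e5; used here as the smooth-pipe estimate the problem specifies)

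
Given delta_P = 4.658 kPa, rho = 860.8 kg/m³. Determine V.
Formula: V = \sqrt{\frac{2 \Delta P}{\rho}}
V = √(2·(4.658·1000)/860.8) = 3.29 m/s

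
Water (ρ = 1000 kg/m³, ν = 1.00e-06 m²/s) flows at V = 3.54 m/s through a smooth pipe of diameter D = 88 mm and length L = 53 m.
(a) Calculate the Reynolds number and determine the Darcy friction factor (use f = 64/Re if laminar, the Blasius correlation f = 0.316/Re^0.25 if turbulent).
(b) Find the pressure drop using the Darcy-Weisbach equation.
(a) Re = V·D/ν = 3.54·0.088/1.00e-06 = 311520 → turbulent (Re > 4000); f = 0.316/Re^0.25 = 0.316/311520^0.25 = 0.013376 (Blasius is strictly valid for Re ≲ 1e5; used here as the smooth-pipe estimate the problem specifies)
(b) Darcy-Weisbach: ΔP = f·(L/D)·½ρV²/1000 = 0.013376·(53/0.088)·½·1000·3.54²/1000 = 50.48 kPa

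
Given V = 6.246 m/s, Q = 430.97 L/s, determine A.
Formula: Q = A V
Substituting knowns: 430.97 = A·6.246·1000
Solving for A: A = (430.97/1000)/6.246 = 0.069 m²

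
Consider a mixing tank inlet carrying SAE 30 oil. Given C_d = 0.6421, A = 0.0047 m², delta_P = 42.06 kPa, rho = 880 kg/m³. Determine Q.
Formula: Q = C_d A \sqrt{\frac{2 \Delta P}{\rho}}
Q = 0.6421·0.0047·√(2·(42.06·1000)/880)·1000 = 29.51 L/s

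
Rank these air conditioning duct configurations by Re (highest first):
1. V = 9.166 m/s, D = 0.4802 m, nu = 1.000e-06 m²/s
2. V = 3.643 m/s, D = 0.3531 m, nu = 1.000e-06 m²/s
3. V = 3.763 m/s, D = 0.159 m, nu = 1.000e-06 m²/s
Case 1: Re = 4.402e+06
Case 2: Re = 1.286e+06
Case 3: Re = 598317
Ranking (highest first): 1, 2, 3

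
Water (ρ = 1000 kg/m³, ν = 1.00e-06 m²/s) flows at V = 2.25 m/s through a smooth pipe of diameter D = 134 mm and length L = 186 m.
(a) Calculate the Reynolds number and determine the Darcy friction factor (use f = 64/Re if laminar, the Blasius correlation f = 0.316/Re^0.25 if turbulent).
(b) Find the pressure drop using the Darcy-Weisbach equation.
(a) Re = V·D/ν = 2.25·0.134/1.00e-06 = 301500 → turbulent (Re > 4000); f = 0.316/Re^0.25 = 0.316/301500^0.25 = 0.013485 (Blasius is strictly valid for Re ≲ 1e5; used here as the smooth-pipe estimate the problem specifies)
(b) Darcy-Weisbach: ΔP = f·(L/D)·½ρV²/1000 = 0.013485·(186/0.134)·½·1000·2.25²/1000 = 47.38 kPa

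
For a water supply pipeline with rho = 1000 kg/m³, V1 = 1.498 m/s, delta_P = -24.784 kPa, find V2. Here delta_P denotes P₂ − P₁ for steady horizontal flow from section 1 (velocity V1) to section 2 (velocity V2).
Formula: \Delta P = \frac{1}{2} \rho (V_1^2 - V_2^2)
Substituting knowns: -24.784 = 0.5·1000·(1.498² − V2²)/1000
Solving for V2: V2 = √(1.498² − 2·(-24.784·1000)/1000) = 7.198 m/s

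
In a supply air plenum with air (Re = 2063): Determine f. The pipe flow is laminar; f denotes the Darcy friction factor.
Formula: f = \frac{64}{Re}
f = 64/2063 = 0.03102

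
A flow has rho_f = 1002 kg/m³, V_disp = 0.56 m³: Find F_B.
Formula: F_B = \rho_f g V_{disp}
F_B = 1002·9.81·0.56 = 5505 N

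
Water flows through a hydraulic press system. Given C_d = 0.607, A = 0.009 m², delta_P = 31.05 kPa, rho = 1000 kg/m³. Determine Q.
Formula: Q = C_d A \sqrt{\frac{2 \Delta P}{\rho}}
Q = 0.607·0.009·√(2·(31.05·1000)/1000)·1000 = 43.05 L/s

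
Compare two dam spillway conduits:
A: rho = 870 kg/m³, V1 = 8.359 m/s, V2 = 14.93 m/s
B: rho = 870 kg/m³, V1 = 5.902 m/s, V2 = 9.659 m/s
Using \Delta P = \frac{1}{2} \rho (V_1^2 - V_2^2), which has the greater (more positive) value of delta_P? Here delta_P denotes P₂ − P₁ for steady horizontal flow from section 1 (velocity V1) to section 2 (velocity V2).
delta_P(A) = -66.57 kPa, delta_P(B) = -25.43 kPa. Answer: B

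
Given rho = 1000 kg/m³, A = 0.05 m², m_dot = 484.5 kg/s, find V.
Formula: \dot{m} = \rho A V
Substituting knowns: 484.5 = 1000·0.05·V
Solving for V: V = 484.5/(1000·0.05) = 9.69 m/s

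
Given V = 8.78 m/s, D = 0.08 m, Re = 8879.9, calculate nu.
Formula: Re = \frac{V D}{\nu}
Substituting knowns: 8879.9 = 8.78·0.08/nu
Solving for nu: nu = 8.78·0.08/8879.9 = 7.910e-05 m²/s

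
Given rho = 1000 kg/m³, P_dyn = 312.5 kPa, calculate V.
Formula: P_{dyn} = \frac{1}{2} \rho V^2
Substituting knowns: 312.5 = 0.5·1000·V²/1000
Solving for V: V = √(2·(312.5·1000)/1000) = 25 m/s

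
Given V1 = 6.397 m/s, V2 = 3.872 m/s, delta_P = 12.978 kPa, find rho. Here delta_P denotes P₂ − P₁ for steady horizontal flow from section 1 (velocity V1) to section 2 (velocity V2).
Formula: \Delta P = \frac{1}{2} \rho (V_1^2 - V_2^2)
Substituting knowns: 12.978 = 0.5·rho·(6.397² − 3.872²)/1000
Solving for rho: rho = 2·(12.978·1000)/(6.397² − 3.872²) = 1001 kg/m³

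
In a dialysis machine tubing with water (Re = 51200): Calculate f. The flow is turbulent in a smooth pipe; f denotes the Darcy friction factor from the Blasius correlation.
Formula: f = \frac{0.316}{Re^{0.25}}
f = 0.316/51200^0.25 = 0.02101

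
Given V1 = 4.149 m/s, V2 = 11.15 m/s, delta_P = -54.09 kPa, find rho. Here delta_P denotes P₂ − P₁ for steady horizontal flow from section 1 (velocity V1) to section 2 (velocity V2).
Formula: \Delta P = \frac{1}{2} \rho (V_1^2 - V_2^2)
Substituting knowns: -54.09 = 0.5·rho·(4.149² − 11.15²)/1000
Solving for rho: rho = 2·(-54.09·1000)/(4.149² − 11.15²) = 1010 kg/m³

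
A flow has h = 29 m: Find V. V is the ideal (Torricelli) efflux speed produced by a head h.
Formula: V = \sqrt{2 g h}
V = √(2·9.81·29) = 23.85 m/s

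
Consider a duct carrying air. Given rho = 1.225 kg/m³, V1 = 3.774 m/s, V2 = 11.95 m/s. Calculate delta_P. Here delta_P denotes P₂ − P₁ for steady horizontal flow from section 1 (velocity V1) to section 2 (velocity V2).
Formula: \Delta P = \frac{1}{2} \rho (V_1^2 - V_2^2)
delta_P = 0.5·1.225·(3.774² − 11.95²)/1000 = -0.07874 kPa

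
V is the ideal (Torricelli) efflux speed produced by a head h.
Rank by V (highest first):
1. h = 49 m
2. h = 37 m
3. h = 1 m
Case 1: V = 31.01 m/s
Case 2: V = 26.94 m/s
Case 3: V = 4.429 m/s
Ranking (highest first): 1, 2, 3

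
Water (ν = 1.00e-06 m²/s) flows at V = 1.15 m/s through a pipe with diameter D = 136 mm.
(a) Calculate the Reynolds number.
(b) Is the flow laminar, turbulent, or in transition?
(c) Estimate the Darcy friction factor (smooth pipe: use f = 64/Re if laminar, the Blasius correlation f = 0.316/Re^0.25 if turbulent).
(a) Re = V·D/ν = 1.15·0.136/1.00e-06 = 156400
(b) Flow regime: turbulent (Re > 4000)
(c) Friction factor: f = 0.316/Re^0.25 = 0.316/156400^0.25 = 0.01589 (Blasius is strictly valid for Re ≲ 1e5; used here as the smooth-pipe estimate the problem specifies)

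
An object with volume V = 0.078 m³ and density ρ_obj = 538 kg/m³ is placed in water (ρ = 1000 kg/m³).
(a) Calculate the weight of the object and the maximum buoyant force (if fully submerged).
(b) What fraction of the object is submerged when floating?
(a) W=rho_obj*g*V=538*9.81*0.078=411.7 N; F_B(max)=rho*g*V=1000*9.81*0.078=765.2 N
(b) Floating fraction=rho_obj/rho=538/1000=0.538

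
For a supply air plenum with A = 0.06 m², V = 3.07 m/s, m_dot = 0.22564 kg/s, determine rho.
Formula: \dot{m} = \rho A V
Substituting knowns: 0.22564 = rho·0.06·3.07
Solving for rho: rho = 0.22564/(0.06·3.07) = 1.225 kg/m³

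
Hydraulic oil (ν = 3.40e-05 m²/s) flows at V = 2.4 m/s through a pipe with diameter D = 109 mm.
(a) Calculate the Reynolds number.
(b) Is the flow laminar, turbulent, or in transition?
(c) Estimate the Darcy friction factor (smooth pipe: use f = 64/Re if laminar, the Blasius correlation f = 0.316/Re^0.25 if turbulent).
(a) Re = V·D/ν = 2.4·0.109/3.40e-05 = 7694.1
(b) Flow regime: turbulent (Re > 4000)
(c) Friction factor: f = 0.316/Re^0.25 = 0.316/7694.1^0.25 = 0.03374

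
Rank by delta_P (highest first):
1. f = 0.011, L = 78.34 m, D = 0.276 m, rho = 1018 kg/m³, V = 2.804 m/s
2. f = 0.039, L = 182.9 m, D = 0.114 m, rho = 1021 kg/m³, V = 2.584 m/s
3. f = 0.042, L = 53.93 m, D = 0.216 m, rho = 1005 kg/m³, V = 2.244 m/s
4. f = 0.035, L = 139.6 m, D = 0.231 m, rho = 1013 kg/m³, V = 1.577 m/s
Case 1: delta_P = 12.5 kPa
Case 2: delta_P = 213.3 kPa
Case 3: delta_P = 26.53 kPa
Case 4: delta_P = 26.64 kPa
Ranking (highest first): 2, 4, 3, 1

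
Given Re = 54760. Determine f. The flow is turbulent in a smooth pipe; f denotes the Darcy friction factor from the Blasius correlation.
Formula: f = \frac{0.316}{Re^{0.25}}
f = 0.316/54760^0.25 = 0.02066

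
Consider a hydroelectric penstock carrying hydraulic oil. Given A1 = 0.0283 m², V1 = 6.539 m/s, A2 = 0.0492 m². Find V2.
Formula: V_2 = \frac{A_1 V_1}{A_2}
V2 = 0.0283·6.539/0.0492 = 3.761 m/s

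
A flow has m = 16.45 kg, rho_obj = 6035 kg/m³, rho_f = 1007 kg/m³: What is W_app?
Formula: W_{app} = mg\left(1 - \frac{\rho_f}{\rho_{obj}}\right)
W_app = 16.45·9.81·(1 − 1007/6035) = 134.4 N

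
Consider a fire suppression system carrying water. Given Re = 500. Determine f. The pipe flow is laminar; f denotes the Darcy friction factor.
Formula: f = \frac{64}{Re}
f = 64/500 = 0.128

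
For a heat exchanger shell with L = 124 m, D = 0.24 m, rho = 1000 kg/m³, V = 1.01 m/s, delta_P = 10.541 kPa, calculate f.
Formula: \Delta P = f \frac{L}{D} \frac{\rho V^2}{2}
Substituting knowns: 10.541 = f·(124/0.24)·0.5·1000·1.01²/1000
Solving for f: f = (10.541·1000)/((124/0.24)·0.5·1000·1.01²) = 0.04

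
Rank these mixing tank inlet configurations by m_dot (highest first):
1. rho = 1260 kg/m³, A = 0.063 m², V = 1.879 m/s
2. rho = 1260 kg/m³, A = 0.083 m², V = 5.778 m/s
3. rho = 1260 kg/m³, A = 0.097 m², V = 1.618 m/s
Case 1: m_dot = 149.2 kg/s
Case 2: m_dot = 604.3 kg/s
Case 3: m_dot = 197.8 kg/s
Ranking (highest first): 2, 3, 1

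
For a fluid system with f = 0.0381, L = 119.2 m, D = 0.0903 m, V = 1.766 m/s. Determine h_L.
Formula: h_L = f \frac{L}{D} \frac{V^2}{2g}
h_L = 0.0381·(119.2/0.0903)·1.766²/(2·9.81) = 7.995 m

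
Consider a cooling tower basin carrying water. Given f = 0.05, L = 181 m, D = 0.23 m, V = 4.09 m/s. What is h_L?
Formula: h_L = f \frac{L}{D} \frac{V^2}{2g}
h_L = 0.05·(181/0.23)·4.09²/(2·9.81) = 33.55 m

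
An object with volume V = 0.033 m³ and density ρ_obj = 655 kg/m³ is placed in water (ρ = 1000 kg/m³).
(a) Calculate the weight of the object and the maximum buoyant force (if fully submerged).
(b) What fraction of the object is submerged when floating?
(a) W=rho_obj*g*V=655*9.81*0.033=212.0 N; F_B(max)=rho*g*V=1000*9.81*0.033=323.7 N
(b) Floating fraction=rho_obj/rho=655/1000=0.655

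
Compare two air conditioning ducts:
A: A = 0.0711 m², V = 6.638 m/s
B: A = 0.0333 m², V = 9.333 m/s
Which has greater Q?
Q(A) = 472 L/s, Q(B) = 310.8 L/s. Answer: A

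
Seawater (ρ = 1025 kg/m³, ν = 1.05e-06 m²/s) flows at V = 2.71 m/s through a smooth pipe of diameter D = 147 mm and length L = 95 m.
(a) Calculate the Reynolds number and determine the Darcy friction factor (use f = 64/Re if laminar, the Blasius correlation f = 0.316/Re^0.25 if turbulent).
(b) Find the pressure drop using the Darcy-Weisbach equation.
(a) Re = V·D/ν = 2.71·0.147/1.05e-06 = 379400 → turbulent (Re > 4000); f = 0.316/Re^0.25 = 0.316/379400^0.25 = 0.012732 (Blasius is strictly valid for Re ≲ 1e5; used here as the smooth-pipe estimate the problem specifies)
(b) Darcy-Weisbach: ΔP = f·(L/D)·½ρV²/1000 = 0.012732·(95/0.147)·½·1025·2.71²/1000 = 30.97 kPa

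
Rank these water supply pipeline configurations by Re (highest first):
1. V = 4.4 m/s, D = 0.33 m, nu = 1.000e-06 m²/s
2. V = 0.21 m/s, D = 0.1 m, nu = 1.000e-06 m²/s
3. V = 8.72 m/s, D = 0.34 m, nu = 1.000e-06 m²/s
Case 1: Re = 1.452e+06
Case 2: Re = 21000
Case 3: Re = 2.965e+06
Ranking (highest first): 3, 1, 2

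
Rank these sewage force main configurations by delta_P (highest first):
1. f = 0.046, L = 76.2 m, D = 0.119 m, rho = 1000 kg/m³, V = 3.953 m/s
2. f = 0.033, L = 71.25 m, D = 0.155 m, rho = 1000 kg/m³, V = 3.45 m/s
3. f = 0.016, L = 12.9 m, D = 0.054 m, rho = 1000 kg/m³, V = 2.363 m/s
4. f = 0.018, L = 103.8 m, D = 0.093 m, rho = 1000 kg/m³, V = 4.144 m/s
Case 1: delta_P = 230.1 kPa
Case 2: delta_P = 90.28 kPa
Case 3: delta_P = 10.67 kPa
Case 4: delta_P = 172.5 kPa
Ranking (highest first): 1, 4, 2, 3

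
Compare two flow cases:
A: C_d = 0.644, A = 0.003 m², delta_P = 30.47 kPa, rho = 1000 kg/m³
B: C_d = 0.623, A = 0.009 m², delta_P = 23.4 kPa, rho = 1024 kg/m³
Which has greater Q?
Q(A) = 15.08 L/s, Q(B) = 37.91 L/s. Answer: B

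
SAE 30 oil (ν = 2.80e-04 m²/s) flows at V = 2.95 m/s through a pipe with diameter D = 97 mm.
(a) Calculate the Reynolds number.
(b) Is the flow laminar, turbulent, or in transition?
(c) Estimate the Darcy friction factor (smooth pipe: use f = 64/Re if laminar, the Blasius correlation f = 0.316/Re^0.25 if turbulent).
(a) Re = V·D/ν = 2.95·0.097/2.80e-04 = 1022
(b) Flow regime: laminar (Re < 2300)
(c) Friction factor: f = 64/Re = 64/1022 = 0.06262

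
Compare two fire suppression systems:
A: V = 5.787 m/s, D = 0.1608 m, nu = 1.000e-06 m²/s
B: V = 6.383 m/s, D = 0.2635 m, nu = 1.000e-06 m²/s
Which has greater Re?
Re(A) = 930550, Re(B) = 1.682e+06. Answer: B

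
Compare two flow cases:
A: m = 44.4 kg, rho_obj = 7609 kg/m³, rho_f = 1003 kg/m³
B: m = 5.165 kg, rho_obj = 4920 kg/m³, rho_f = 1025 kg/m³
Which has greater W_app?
W_app(A) = 378.1 N, W_app(B) = 40.11 N. Answer: A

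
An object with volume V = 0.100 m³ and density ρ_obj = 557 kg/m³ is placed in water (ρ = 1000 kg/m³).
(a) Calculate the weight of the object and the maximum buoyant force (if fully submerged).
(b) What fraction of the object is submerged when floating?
(a) W=rho_obj*g*V=557*9.81*0.100=546.4 N; F_B(max)=rho*g*V=1000*9.81*0.100=981.0 N
(b) Floating fraction=rho_obj/rho=557/1000=0.557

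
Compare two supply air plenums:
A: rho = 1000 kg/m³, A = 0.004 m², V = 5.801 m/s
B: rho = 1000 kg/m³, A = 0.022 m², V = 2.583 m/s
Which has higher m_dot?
m_dot(A) = 23.2 kg/s, m_dot(B) = 56.83 kg/s. Answer: B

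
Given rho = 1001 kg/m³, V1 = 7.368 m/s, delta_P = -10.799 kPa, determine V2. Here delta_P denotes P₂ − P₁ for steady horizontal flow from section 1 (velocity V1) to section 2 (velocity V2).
Formula: \Delta P = \frac{1}{2} \rho (V_1^2 - V_2^2)
Substituting knowns: -10.799 = 0.5·1001·(7.368² − V2²)/1000
Solving for V2: V2 = √(7.368² − 2·(-10.799·1000)/1001) = 8.71 m/s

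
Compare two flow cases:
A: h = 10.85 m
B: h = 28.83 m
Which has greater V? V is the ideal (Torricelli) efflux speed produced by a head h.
V(A) = 14.59 m/s, V(B) = 23.78 m/s. Answer: B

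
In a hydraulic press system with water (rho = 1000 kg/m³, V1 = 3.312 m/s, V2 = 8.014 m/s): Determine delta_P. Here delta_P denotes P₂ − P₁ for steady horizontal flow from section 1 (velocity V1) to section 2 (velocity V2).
Formula: \Delta P = \frac{1}{2} \rho (V_1^2 - V_2^2)
delta_P = 0.5·1000·(3.312² − 8.014²)/1000 = -26.63 kPa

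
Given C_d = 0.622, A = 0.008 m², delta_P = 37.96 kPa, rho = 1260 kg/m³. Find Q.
Formula: Q = C_d A \sqrt{\frac{2 \Delta P}{\rho}}
Q = 0.622·0.008·√(2·(37.96·1000)/1260)·1000 = 38.63 L/s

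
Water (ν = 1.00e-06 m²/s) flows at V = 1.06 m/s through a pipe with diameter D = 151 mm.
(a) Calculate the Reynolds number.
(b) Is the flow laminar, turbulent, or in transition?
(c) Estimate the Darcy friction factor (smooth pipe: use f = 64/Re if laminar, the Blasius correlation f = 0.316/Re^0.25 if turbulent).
(a) Re = V·D/ν = 1.06·0.151/1.00e-06 = 160060
(b) Flow regime: turbulent (Re > 4000)
(c) Friction factor: f = 0.316/Re^0.25 = 0.316/160060^0.25 = 0.0158 (Blasius is strictly valid for Re ≲ 1e5; used here as the smooth-pipe estimate the problem specifies)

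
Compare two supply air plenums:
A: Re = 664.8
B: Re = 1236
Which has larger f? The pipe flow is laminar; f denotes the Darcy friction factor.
f(A) = 0.09627, f(B) = 0.05178. Answer: A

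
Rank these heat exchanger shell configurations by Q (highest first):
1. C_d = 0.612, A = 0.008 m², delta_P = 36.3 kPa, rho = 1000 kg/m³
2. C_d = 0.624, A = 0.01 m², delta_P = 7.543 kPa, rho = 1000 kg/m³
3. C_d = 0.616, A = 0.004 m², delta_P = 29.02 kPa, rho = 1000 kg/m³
Case 1: Q = 41.72 L/s
Case 2: Q = 24.24 L/s
Case 3: Q = 18.77 L/s
Ranking (highest first): 1, 2, 3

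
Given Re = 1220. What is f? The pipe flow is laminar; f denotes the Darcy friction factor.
Formula: f = \frac{64}{Re}
f = 64/1220 = 0.05246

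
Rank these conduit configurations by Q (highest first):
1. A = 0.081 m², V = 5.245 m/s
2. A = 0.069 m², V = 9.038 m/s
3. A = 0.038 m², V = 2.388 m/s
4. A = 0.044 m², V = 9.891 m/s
Case 1: Q = 424.8 L/s
Case 2: Q = 623.6 L/s
Case 3: Q = 90.74 L/s
Case 4: Q = 435.2 L/s
Ranking (highest first): 2, 4, 1, 3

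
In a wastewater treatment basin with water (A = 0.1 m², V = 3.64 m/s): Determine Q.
Formula: Q = A V
Q = 0.1·3.64·1000 = 364 L/s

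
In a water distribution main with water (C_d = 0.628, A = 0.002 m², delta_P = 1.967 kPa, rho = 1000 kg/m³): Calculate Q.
Formula: Q = C_d A \sqrt{\frac{2 \Delta P}{\rho}}
Q = 0.628·0.002·√(2·(1.967·1000)/1000)·1000 = 2.491 L/s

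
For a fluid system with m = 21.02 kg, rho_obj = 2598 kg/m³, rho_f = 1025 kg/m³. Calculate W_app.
Formula: W_{app} = mg\left(1 - \frac{\rho_f}{\rho_{obj}}\right)
W_app = 21.02·9.81·(1 − 1025/2598) = 124.9 N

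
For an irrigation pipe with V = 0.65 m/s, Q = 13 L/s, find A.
Formula: Q = A V
Substituting knowns: 13 = A·0.65·1000
Solving for A: A = (13/1000)/0.65 = 0.02 m²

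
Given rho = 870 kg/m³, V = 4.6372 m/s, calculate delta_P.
Formula: V = \sqrt{\frac{2 \Delta P}{\rho}}
Substituting knowns: 4.6372 = √(2·(delta_P·1000)/870)
Solving for delta_P: delta_P = 4.6372²·870/2/1000 = 9.354 kPa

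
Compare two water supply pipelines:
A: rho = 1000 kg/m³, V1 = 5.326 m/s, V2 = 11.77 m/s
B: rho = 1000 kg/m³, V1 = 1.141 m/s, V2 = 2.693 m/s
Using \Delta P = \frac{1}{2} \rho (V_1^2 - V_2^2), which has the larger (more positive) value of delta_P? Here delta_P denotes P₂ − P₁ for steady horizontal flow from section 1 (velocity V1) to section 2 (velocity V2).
delta_P(A) = -55.08 kPa, delta_P(B) = -2.975 kPa. Answer: B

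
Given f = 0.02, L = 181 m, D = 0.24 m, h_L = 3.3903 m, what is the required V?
Formula: h_L = f \frac{L}{D} \frac{V^2}{2g}
Substituting knowns: 3.3903 = 0.02·(181/0.24)·V²/(2·9.81)
Solving for V: V = √(3.3903·2·9.81/(0.02·(181/0.24))) = 2.1 m/s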